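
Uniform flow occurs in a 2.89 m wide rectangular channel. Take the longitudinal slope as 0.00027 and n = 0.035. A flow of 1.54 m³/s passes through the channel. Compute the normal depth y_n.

y_n = 1.42 m

Manning's equation rearranged: A R^(2/3) = nQ / (1·√S) = 0.035 × 1.54 / (√0.00027) = 3.28.
Try y = 1.24 m: A R^(2/3) = 2.737 — too small.
Try y = 1.72 m: A R^(2/3) = 4.231 — too large.
Try y = 1.42 m: A R^(2/3) = 3.285 — matches.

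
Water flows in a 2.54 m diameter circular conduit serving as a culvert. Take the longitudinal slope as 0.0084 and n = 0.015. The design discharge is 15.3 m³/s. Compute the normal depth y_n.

Manning's equation rearranged: A R^(2/3) = nQ / (1·√S) = 0.015 × 15.3 / (√0.0084) = 2.504.
At y = 1.17 m: A R^(2/3) = 1.625 — short.
At y = 1.81 m: A R^(2/3) = 3.207 — over.
At y = 1.52 m: A R^(2/3) = 2.505 — matches.

y_n = 1.52 m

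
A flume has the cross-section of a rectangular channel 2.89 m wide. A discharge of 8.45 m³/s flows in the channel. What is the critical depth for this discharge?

y_c = 0.955 m

For a rectangular channel, critical depth y_c = (q²/g)^(1/3) where q = Q/b = 8.45/2.89 = 2.924 m²/s.
So y_c = (2.924²/9.81)^(1/3) = 0.955 m.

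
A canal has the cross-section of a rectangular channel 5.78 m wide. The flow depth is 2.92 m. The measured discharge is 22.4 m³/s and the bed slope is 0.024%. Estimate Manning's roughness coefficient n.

Flow area A = b·y = 5.78 × 2.92 = 16.88 m². Wetted perimeter P = b + 2y = 5.78 + 2×2.92 = 11.62 m.
Hydraulic radius R = A/P = 16.88/11.62 = 1.452 m.
Rearranging Manning's equation: n = (1/Q) A R^(2/3) S^(1/2) = (1/22.4) × 16.88 × 1.452^(2/3) × √0.00024 = 0.015.

n = 0.015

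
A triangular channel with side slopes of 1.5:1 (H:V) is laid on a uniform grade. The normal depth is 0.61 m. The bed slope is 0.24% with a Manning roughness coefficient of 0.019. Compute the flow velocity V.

For a triangular section with side slope z = 1.5: A = zy² = 1.5×0.61² = 0.5582 m²; P = 2y√(1+z²) = 2×0.61×1.803 = 2.199 m.
Hydraulic radius R = A/P = 0.5582/2.199 = 0.2538 m.
From Manning's equation, V = (1/n) R^(2/3) S^(1/2) = (1/0.019) × 0.2538^(2/3) × 0.0024^(1/2) = 1.03 m/s.

V = 1.03 m/s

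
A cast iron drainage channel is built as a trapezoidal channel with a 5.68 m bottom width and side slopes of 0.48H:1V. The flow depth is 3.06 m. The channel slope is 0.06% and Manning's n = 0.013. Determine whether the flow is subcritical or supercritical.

With bottom width b = 5.68 m and side slope z = 0.48: A = (b + zy)y = (5.68 + 0.48×3.06)×3.06 = 21.88 m²; P = b + 2y√(1+z²) = 5.68 + 2×3.06×1.109 = 12.47 m.
Hydraulic radius R = A/P = 21.88/12.47 = 1.754 m.
V = (1/n) R^(2/3) √S = (1/0.013) × 1.754^(2/3) × √0.0006 = 2.741 m/s. Hydraulic depth D_h = A/T = 21.88/8.618 = 2.538 m.
Froude number Fr = V/√(g·D_h) = 2.741/√(9.81×2.538) = 0.549, which is less than 1, so the flow is subcritical.

subcritical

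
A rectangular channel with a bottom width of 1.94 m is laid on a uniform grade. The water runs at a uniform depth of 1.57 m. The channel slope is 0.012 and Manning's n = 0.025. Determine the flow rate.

Q = 9.49 m³/s

Flow area A = b·y = 1.94 × 1.57 = 3.046 m². Wetted perimeter P = b + 2y = 1.94 + 2×1.57 = 5.08 m.
Hydraulic radius R = A/P = 3.046/5.08 = 0.5996 m.
Manning's equation: Q = (1/n) A R^(2/3) S^(1/2) = (1/0.025) × 3.046 × 0.5996^(2/3) × 0.012^(1/2) = 9.49 m³/s.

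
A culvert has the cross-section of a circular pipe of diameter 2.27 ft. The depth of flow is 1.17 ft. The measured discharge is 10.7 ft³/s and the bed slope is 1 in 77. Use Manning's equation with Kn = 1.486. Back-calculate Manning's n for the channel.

For a circular section of diameter D = 2.27 ft at depth y = 1.17 ft, the central angle is θ = 2 arccos(1 − 2y/D) = 3.203 rad. Then A = (D²/8)(θ − sin θ) = 2.103 ft² and P = Dθ/2 = 3.636 ft.
Hydraulic radius R = A/P = 2.103/3.636 = 0.5784 ft.
Rearranging Manning's equation: n = (1.486/Q) A R^(2/3) S^(1/2) = (1.486/10.7) × 2.103 × 0.5784^(2/3) × √0.01299 = 0.0231.

n = 0.0231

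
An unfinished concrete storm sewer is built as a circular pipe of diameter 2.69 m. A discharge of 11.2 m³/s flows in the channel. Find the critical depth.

At critical depth, Q² T / (g A³) = 1, i.e. A³/T = Q²/g = 11.2²/9.81 = 12.79.
Trying y = 1.11 m: A³/T = 4.09 — low.
Trying y = 1.71 m: A³/T = 21.38 — high.
Trying y = 1.5 m: A³/T = 12.94 — matches.

y_c = 1.5 m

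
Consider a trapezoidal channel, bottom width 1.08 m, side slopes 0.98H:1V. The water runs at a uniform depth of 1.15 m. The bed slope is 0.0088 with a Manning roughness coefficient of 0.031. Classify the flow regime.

subcritical

With bottom width b = 1.08 m and side slope z = 0.98: A = (b + zy)y = (1.08 + 0.98×1.15)×1.15 = 2.538 m²; P = b + 2y√(1+z²) = 1.08 + 2×1.15×1.4 = 4.3 m.
Hydraulic radius R = A/P = 2.538/4.3 = 0.5902 m.
V = (1/n) R^(2/3) √S = (1/0.031) × 0.5902^(2/3) × √0.0088 = 2.129 m/s. Hydraulic depth D_h = A/T = 2.538/3.334 = 0.7613 m.
Froude number Fr = V/√(g·D_h) = 2.129/√(9.81×0.7613) = 0.779, which is less than 1, so the flow is subcritical.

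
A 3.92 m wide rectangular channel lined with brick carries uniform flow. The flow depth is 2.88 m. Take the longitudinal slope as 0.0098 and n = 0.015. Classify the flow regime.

Flow area A = b·y = 3.92 × 2.88 = 11.29 m². Wetted perimeter P = b + 2y = 3.92 + 2×2.88 = 9.68 m.
Hydraulic radius R = A/P = 11.29/9.68 = 1.166 m.
V = (1/n) R^(2/3) √S = (1/0.015) × 1.166^(2/3) × √0.0098 = 7.312 m/s. Hydraulic depth D_h = A/T = 11.29/3.92 = 2.88 m.
Froude number Fr = V/√(g·D_h) = 7.312/√(9.81×2.88) = 1.38, which is greater than 1, so the flow is supercritical.

supercritical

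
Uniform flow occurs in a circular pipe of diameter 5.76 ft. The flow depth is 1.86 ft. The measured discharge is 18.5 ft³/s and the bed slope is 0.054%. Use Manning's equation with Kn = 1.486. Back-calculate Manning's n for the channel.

For a circular section of diameter D = 5.76 ft at depth y = 1.86 ft, the central angle is θ = 2 arccos(1 − 2y/D) = 2.418 rad. Then A = (D²/8)(θ − sin θ) = 7.279 ft² and P = Dθ/2 = 6.963 ft.
Hydraulic radius R = A/P = 7.279/6.963 = 1.045 ft.
Rearranging Manning's equation: n = (1.486/Q) A R^(2/3) S^(1/2) = (1.486/18.5) × 7.279 × 1.045^(2/3) × √0.00054 = 0.014.

n = 0.014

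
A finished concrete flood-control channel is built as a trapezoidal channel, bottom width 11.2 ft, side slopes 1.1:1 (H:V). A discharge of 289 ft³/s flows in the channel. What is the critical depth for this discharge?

At critical depth, Q² T / (g A³) = 1, i.e. A³/T = Q²/g = 289²/32.2 = 2594.
At y = 2.96 ft: A³/T = 4423 — high.
At y = 1.72 ft: A³/T = 762 — low.
At y = 2.52 ft: A³/T = 2607 — matches.

y_c = 2.52 ft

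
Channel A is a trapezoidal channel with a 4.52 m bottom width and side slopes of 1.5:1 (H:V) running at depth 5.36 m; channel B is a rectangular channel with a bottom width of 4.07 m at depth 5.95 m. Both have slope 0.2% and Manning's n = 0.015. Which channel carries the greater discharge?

channel A

Channel A: With bottom width b = 4.52 m and side slope z = 1.5: A = (b + zy)y = (4.52 + 1.5×5.36)×5.36 = 67.32 m²; P = b + 2y√(1+z²) = 4.52 + 2×5.36×1.803 = 23.85 m. Hydraulic radius R = A/P = 67.32/23.85 = 2.823 m. Q_A = (1/0.015)·67.32·2.823^(2/3)·√0.002 = 400.9 m³/s.
Channel B: Flow area A = b·y = 4.07 × 5.95 = 24.22 m². Wetted perimeter P = b + 2y = 4.07 + 2×5.95 = 15.97 m. Hydraulic radius R = A/P = 24.22/15.97 = 1.516 m. Q_B = (1/0.015)·24.22·1.516^(2/3)·√0.002 = 95.3 m³/s.
Q_A = 400.9 m³/s vs Q_B = 95.3 m³/s, so channel A carries more.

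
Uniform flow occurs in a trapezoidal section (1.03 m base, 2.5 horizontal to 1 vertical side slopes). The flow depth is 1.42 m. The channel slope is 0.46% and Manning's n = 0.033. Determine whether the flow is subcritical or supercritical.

subcritical

With bottom width b = 1.03 m and side slope z = 2.5: A = (b + zy)y = (1.03 + 2.5×1.42)×1.42 = 6.504 m²; P = b + 2y√(1+z²) = 1.03 + 2×1.42×2.693 = 8.677 m.
Hydraulic radius R = A/P = 6.504/8.677 = 0.7495 m.
V = (1/n) R^(2/3) √S = (1/0.033) × 0.7495^(2/3) × √0.0046 = 1.696 m/s. Hydraulic depth D_h = A/T = 6.504/8.13 = 0.8 m.
Froude number Fr = V/√(g·D_h) = 1.696/√(9.81×0.8) = 0.605, which is less than 1, so the flow is subcritical.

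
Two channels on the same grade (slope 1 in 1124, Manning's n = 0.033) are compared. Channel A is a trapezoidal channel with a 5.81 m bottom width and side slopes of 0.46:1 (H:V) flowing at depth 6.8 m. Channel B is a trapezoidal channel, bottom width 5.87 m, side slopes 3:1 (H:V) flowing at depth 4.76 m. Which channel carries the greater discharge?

Channel A: With bottom width b = 5.81 m and side slope z = 0.46: A = (b + zy)y = (5.81 + 0.46×6.8)×6.8 = 60.78 m²; P = b + 2y√(1+z²) = 5.81 + 2×6.8×1.101 = 20.78 m. Hydraulic radius R = A/P = 60.78/20.78 = 2.925 m. Q_A = (1/0.033)·60.78·2.925^(2/3)·√0.0008897 = 112.4 m³/s.
Channel B: With bottom width b = 5.87 m and side slope z = 3: A = (b + zy)y = (5.87 + 3×4.76)×4.76 = 95.91 m²; P = b + 2y√(1+z²) = 5.87 + 2×4.76×3.162 = 35.97 m. Hydraulic radius R = A/P = 95.91/35.97 = 2.666 m. Q_B = (1/0.033)·95.91·2.666^(2/3)·√0.0008897 = 166.7 m³/s.
Q_A = 112.4 m³/s vs Q_B = 166.7 m³/s, so channel B carries more.

channel B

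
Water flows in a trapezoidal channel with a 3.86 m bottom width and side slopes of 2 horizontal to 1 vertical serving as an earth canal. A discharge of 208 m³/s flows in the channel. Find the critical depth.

At critical depth, Q² T / (g A³) = 1, i.e. A³/T = Q²/g = 208²/9.81 = 4410.
Try y = 4.19 m: A³/T = 6542 — high.
Try y = 3.82 m: A³/T = 4429 — close enough.

y_c = 3.82 m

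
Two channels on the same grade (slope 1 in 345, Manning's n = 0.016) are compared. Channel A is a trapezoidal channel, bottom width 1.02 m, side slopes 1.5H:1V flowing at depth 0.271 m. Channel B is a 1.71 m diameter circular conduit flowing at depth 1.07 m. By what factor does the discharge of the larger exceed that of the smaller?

7.21

Channel A: With bottom width b = 1.02 m and side slope z = 1.5: A = (b + zy)y = (1.02 + 1.5×0.271)×0.271 = 0.3866 m²; P = b + 2y√(1+z²) = 1.02 + 2×0.271×1.803 = 1.997 m. Hydraulic radius R = A/P = 0.3866/1.997 = 0.1936 m. Q_A = (1/0.016)·0.3866·0.1936^(2/3)·√0.002899 = 0.4353 m³/s.
Channel B: For a circular section of diameter D = 1.71 m at depth y = 1.07 m, the central angle is θ = 2 arccos(1 − 2y/D) = 3.65 rad. Then A = (D²/8)(θ − sin θ) = 1.512 m² and P = Dθ/2 = 3.121 m. Hydraulic radius R = A/P = 1.512/3.121 = 0.4845 m. Q_B = (1/0.016)·1.512·0.4845^(2/3)·√0.002899 = 3.139 m³/s.
The larger discharge is 3.139 m³/s and the smaller is 0.4353 m³/s; the ratio is 7.21.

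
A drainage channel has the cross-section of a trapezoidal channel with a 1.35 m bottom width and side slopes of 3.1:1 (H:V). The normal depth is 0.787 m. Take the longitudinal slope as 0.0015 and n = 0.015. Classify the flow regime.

With bottom width b = 1.35 m and side slope z = 3.1: A = (b + zy)y = (1.35 + 3.1×0.787)×0.787 = 2.982 m²; P = b + 2y√(1+z²) = 1.35 + 2×0.787×3.257 = 6.477 m.
Hydraulic radius R = A/P = 2.982/6.477 = 0.4605 m.
V = (1/n) R^(2/3) √S = (1/0.015) × 0.4605^(2/3) × √0.0015 = 1.54 m/s. Hydraulic depth D_h = A/T = 2.982/6.229 = 0.4788 m.
Froude number Fr = V/√(g·D_h) = 1.54/√(9.81×0.4788) = 0.71, which is less than 1, so the flow is subcritical.

subcritical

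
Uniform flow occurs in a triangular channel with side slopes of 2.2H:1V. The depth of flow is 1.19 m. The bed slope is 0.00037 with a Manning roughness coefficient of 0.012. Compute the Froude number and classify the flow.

subcritical

For a triangular section with side slope z = 2.2: A = zy² = 2.2×1.19² = 3.115 m²; P = 2y√(1+z²) = 2×1.19×2.417 = 5.752 m.
Hydraulic radius R = A/P = 3.115/5.752 = 0.5417 m.
V = (1/n) R^(2/3) √S = (1/0.012) × 0.5417^(2/3) × √0.00037 = 1.065 m/s. Hydraulic depth D_h = A/T = 3.115/5.236 = 0.595 m.
Froude number Fr = V/√(g·D_h) = 1.065/√(9.81×0.595) = 0.441, which is less than 1, so the flow is subcritical.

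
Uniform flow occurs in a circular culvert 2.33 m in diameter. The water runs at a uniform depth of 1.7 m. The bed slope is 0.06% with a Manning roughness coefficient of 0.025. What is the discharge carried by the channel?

Q = 2.57 m³/s

For a circular section of diameter D = 2.33 m at depth y = 1.7 m, the central angle is θ = 2 arccos(1 − 2y/D) = 4.096 rad. Then A = (D²/8)(θ − sin θ) = 3.333 m² and P = Dθ/2 = 4.772 m.
Hydraulic radius R = A/P = 3.333/4.772 = 0.6985 m.
Manning's equation: Q = (1/n) A R^(2/3) S^(1/2) = (1/0.025) × 3.333 × 0.6985^(2/3) × 0.0006^(1/2) = 2.57 m³/s.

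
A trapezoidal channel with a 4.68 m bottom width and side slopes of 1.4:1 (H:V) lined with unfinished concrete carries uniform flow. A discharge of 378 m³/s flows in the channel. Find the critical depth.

At critical depth, Q² T / (g A³) = 1, i.e. A³/T = Q²/g = 378²/9.81 = 14570.
At y = 3.93 m: A³/T = 4085 — too small.
At y = 5.4 m: A³/T = 14580 — ≈ 14570.

y_c = 5.4 m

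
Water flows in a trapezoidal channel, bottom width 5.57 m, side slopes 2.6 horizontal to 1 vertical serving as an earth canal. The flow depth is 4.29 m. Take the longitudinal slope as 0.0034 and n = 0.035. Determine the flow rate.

Q = 216 m³/s

With bottom width b = 5.57 m and side slope z = 2.6: A = (b + zy)y = (5.57 + 2.6×4.29)×4.29 = 71.75 m²; P = b + 2y√(1+z²) = 5.57 + 2×4.29×2.786 = 29.47 m.
Hydraulic radius R = A/P = 71.75/29.47 = 2.434 m.
Manning's equation: Q = (1/n) A R^(2/3) S^(1/2) = (1/0.035) × 71.75 × 2.434^(2/3) × 0.0034^(1/2) = 216 m³/s.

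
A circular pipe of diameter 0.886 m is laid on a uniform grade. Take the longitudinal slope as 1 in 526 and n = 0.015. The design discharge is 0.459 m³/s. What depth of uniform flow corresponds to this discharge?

Manning's equation rearranged: A R^(2/3) = nQ / (1·√S) = 0.015 × 0.459 / (√0.001901) = 0.1579.
Try y = 0.392 m: A R^(2/3) = 0.09123 — too small.
Try y = 0.591 m: A R^(2/3) = 0.1771 — too large.
Try y = 0.546 m: A R^(2/3) = 0.1579 — close enough.

y_n = 0.546 m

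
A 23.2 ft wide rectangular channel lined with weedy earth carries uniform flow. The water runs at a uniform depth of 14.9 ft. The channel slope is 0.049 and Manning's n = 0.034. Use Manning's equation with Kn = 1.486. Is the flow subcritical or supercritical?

Flow area A = b·y = 23.2 × 14.9 = 345.7 ft². Wetted perimeter P = b + 2y = 23.2 + 2×14.9 = 53 ft.
Hydraulic radius R = A/P = 345.7/53 = 6.522 ft.
V = (1.486/n) R^(2/3) √S = (1.486/0.034) × 6.522^(2/3) × √0.049 = 33.77 ft/s. Hydraulic depth D_h = A/T = 345.7/23.2 = 14.9 ft.
Froude number Fr = V/√(g·D_h) = 33.77/√(32.2×14.9) = 1.54, which is greater than 1, so the flow is supercritical.

supercritical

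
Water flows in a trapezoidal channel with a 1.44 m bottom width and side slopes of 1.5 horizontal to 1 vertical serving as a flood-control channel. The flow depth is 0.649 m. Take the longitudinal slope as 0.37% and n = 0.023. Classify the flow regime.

subcritical

With bottom width b = 1.44 m and side slope z = 1.5: A = (b + zy)y = (1.44 + 1.5×0.649)×0.649 = 1.566 m²; P = b + 2y√(1+z²) = 1.44 + 2×0.649×1.803 = 3.78 m.
Hydraulic radius R = A/P = 1.566/3.78 = 0.4144 m.
V = (1/n) R^(2/3) √S = (1/0.023) × 0.4144^(2/3) × √0.0037 = 1.47 m/s. Hydraulic depth D_h = A/T = 1.566/3.387 = 0.4625 m.
Froude number Fr = V/√(g·D_h) = 1.47/√(9.81×0.4625) = 0.69, which is less than 1, so the flow is subcritical.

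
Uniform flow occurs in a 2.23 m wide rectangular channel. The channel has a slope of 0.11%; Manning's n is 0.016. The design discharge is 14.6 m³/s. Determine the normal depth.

y_n = 3.53 m

Manning's equation rearranged: A R^(2/3) = nQ / (1·√S) = 0.016 × 14.6 / (√0.0011) = 7.043.
At y = 4.32 m: A R^(2/3) = 8.888 — over.
At y = 3.1 m: A R^(2/3) = 6.057 — short.
At y = 3.53 m: A R^(2/3) = 7.049 — matches.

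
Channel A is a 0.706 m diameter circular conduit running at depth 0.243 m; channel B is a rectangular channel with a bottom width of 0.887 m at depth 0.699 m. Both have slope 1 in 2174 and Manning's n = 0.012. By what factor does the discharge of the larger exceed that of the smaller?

Channel A: For a circular section of diameter D = 0.706 m at depth y = 0.243 m, the central angle is θ = 2 arccos(1 − 2y/D) = 2.508 rad. Then A = (D²/8)(θ − sin θ) = 0.1194 m² and P = Dθ/2 = 0.8853 m. Hydraulic radius R = A/P = 0.1194/0.8853 = 0.1348 m. Q_A = (1/0.012)·0.1194·0.1348^(2/3)·√0.00046 = 0.05609 m³/s.
Channel B: Flow area A = b·y = 0.887 × 0.699 = 0.62 m². Wetted perimeter P = b + 2y = 0.887 + 2×0.699 = 2.285 m. Hydraulic radius R = A/P = 0.62/2.285 = 0.2713 m. Q_B = (1/0.012)·0.62·0.2713^(2/3)·√0.00046 = 0.4644 m³/s.
The larger discharge is 0.4644 m³/s and the smaller is 0.05609 m³/s; the ratio is 8.28.

8.28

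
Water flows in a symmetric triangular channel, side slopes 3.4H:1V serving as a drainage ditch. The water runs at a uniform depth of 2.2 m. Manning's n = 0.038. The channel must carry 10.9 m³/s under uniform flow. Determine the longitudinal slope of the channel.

For a triangular section with side slope z = 3.4: A = zy² = 3.4×2.2² = 16.46 m²; P = 2y√(1+z²) = 2×2.2×3.544 = 15.59 m.
Hydraulic radius R = A/P = 16.46/15.59 = 1.055 m.
From Manning's equation, S = [nQ / (1 A R^(2/3))]² = [0.038 × 10.9 / (1 × 16.46 × 1.055^(2/3))]² = 0.00059.

S = 0.00059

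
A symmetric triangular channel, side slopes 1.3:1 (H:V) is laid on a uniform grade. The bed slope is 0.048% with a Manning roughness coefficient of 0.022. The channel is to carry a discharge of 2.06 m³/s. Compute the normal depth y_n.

Manning's equation rearranged: A R^(2/3) = nQ / (1·√S) = 0.022 × 2.06 / (√0.00048) = 2.069.
Trying y = 1.16 m: A R^(2/3) = 1.042 — too small.
Trying y = 1.89 m: A R^(2/3) = 3.83 — too large.
Trying y = 1.5 m: A R^(2/3) = 2.068 — matches.

y_n = 1.5 m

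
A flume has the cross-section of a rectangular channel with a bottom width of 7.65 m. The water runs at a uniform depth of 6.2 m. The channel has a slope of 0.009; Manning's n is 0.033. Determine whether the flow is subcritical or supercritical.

subcritical

Flow area A = b·y = 7.65 × 6.2 = 47.43 m². Wetted perimeter P = b + 2y = 7.65 + 2×6.2 = 20.05 m.
Hydraulic radius R = A/P = 47.43/20.05 = 2.366 m.
V = (1/n) R^(2/3) √S = (1/0.033) × 2.366^(2/3) × √0.009 = 5.104 m/s. Hydraulic depth D_h = A/T = 47.43/7.65 = 6.2 m.
Froude number Fr = V/√(g·D_h) = 5.104/√(9.81×6.2) = 0.654, which is less than 1, so the flow is subcritical.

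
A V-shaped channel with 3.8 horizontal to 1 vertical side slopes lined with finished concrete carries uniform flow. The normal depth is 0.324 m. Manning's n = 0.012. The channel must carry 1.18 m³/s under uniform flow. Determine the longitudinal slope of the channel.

For a triangular section with side slope z = 3.8: A = zy² = 3.8×0.324² = 0.3989 m²; P = 2y√(1+z²) = 2×0.324×3.929 = 2.546 m.
Hydraulic radius R = A/P = 0.3989/2.546 = 0.1567 m.
From Manning's equation, S = [nQ / (1 A R^(2/3))]² = [0.012 × 1.18 / (1 × 0.3989 × 0.1567^(2/3))]² = 0.0149.

S = 0.0149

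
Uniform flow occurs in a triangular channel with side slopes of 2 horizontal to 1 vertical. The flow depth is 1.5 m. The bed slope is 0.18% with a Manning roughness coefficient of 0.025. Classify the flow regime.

subcritical

For a triangular section with side slope z = 2: A = zy² = 2×1.5² = 4.5 m²; P = 2y√(1+z²) = 2×1.5×2.236 = 6.708 m.
Hydraulic radius R = A/P = 4.5/6.708 = 0.6708 m.
V = (1/n) R^(2/3) √S = (1/0.025) × 0.6708^(2/3) × √0.0018 = 1.3 m/s. Hydraulic depth D_h = A/T = 4.5/6 = 0.75 m.
Froude number Fr = V/√(g·D_h) = 1.3/√(9.81×0.75) = 0.479, which is less than 1, so the flow is subcritical.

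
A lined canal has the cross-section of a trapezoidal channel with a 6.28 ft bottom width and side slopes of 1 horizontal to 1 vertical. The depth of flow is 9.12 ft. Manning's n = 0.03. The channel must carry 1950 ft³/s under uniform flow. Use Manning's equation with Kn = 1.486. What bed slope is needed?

With bottom width b = 6.28 ft and side slope z = 1: A = (b + zy)y = (6.28 + 1×9.12)×9.12 = 140.4 ft²; P = b + 2y√(1+z²) = 6.28 + 2×9.12×1.414 = 32.08 ft.
Hydraulic radius R = A/P = 140.4/32.08 = 4.379 ft.
From Manning's equation, S = [nQ / (1.486 A R^(2/3))]² = [0.03 × 1950 / (1.486 × 140.4 × 4.379^(2/3))]² = 0.011.

S = 0.011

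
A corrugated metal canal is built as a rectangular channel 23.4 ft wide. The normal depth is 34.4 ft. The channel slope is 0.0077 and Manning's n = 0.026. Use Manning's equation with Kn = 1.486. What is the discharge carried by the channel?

Flow area A = b·y = 23.4 × 34.4 = 805 ft². Wetted perimeter P = b + 2y = 23.4 + 2×34.4 = 92.2 ft.
Hydraulic radius R = A/P = 805/92.2 = 8.731 ft.
Manning's equation: Q = (1.486/n) A R^(2/3) S^(1/2) = (1.486/0.026) × 805 × 8.731^(2/3) × 0.0077^(1/2) = 17100 ft³/s.

Q = 17100 ft³/s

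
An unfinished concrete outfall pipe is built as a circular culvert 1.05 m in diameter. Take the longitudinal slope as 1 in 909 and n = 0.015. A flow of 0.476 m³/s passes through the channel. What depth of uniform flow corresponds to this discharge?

Manning's equation rearranged: A R^(2/3) = nQ / (1·√S) = 0.015 × 0.476 / (√0.0011) = 0.2153.
Trying y = 0.514 m: A R^(2/3) = 0.1712 — short.
Trying y = 0.718 m: A R^(2/3) = 0.2881 — over.
Trying y = 0.59 m: A R^(2/3) = 0.2152 — ≈ 0.2153.

y_n = 0.59 m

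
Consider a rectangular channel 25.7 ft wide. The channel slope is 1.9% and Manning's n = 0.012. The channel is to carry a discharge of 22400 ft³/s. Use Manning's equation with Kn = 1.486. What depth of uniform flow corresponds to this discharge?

Manning's equation rearranged: A R^(2/3) = nQ / (1.486·√S) = 0.012 × 22400 / (1.486 × √0.019) = 1312.
At y = 15.8 ft: A R^(2/3) = 1498 — high.
At y = 11.2 ft: A R^(2/3) = 948.8 — low.
At y = 14.3 ft: A R^(2/3) = 1315 — close enough.

y_n = 14.3 ft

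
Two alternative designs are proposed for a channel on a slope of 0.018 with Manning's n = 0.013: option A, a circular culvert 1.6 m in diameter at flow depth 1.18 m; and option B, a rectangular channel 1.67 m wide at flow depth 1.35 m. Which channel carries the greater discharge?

channel B

Channel A: For a circular section of diameter D = 1.6 m at depth y = 1.18 m, the central angle is θ = 2 arccos(1 − 2y/D) = 4.132 rad. Then A = (D²/8)(θ − sin θ) = 1.59 m² and P = Dθ/2 = 3.305 m. Hydraulic radius R = A/P = 1.59/3.305 = 0.4809 m. Q_A = (1/0.013)·1.59·0.4809^(2/3)·√0.018 = 10.07 m³/s.
Channel B: Flow area A = b·y = 1.67 × 1.35 = 2.255 m². Wetted perimeter P = b + 2y = 1.67 + 2×1.35 = 4.37 m. Hydraulic radius R = A/P = 2.255/4.37 = 0.5159 m. Q_B = (1/0.013)·2.255·0.5159^(2/3)·√0.018 = 14.97 m³/s.
Q_A = 10.07 m³/s vs Q_B = 14.97 m³/s, so channel B carries more.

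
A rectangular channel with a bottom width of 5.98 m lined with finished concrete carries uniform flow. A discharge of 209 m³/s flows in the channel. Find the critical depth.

y_c = 4.99 m

For a rectangular channel, critical depth y_c = (q²/g)^(1/3) where q = Q/b = 209/5.98 = 34.95 m²/s.
So y_c = (34.95²/9.81)^(1/3) = 4.99 m.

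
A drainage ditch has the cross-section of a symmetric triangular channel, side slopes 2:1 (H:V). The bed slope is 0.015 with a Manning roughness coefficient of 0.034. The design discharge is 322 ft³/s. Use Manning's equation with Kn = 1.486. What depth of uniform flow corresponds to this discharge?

y_n = 4.38 ft

Manning's equation rearranged: A R^(2/3) = nQ / (1.486·√S) = 0.034 × 322 / (1.486 × √0.015) = 60.15.
Try y = 4.96 ft: A R^(2/3) = 83.69 — over.
Try y = 3.85 ft: A R^(2/3) = 42.59 — short.
Try y = 4.38 ft: A R^(2/3) = 60.07 — ≈ 60.15.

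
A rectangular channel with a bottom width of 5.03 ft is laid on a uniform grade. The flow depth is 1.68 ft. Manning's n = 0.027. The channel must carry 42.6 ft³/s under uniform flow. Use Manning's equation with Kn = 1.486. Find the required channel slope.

S = 0.00831

Flow area A = b·y = 5.03 × 1.68 = 8.45 ft². Wetted perimeter P = b + 2y = 5.03 + 2×1.68 = 8.39 ft.
Hydraulic radius R = A/P = 8.45/8.39 = 1.007 ft.
From Manning's equation, S = [nQ / (1.486 A R^(2/3))]² = [0.027 × 42.6 / (1.486 × 8.45 × 1.007^(2/3))]² = 0.00831.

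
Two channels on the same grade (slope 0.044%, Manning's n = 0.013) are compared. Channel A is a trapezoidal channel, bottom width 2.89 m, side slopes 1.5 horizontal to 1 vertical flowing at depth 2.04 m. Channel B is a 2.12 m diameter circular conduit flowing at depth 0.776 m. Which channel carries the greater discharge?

channel A

Channel A: With bottom width b = 2.89 m and side slope z = 1.5: A = (b + zy)y = (2.89 + 1.5×2.04)×2.04 = 12.14 m²; P = b + 2y√(1+z²) = 2.89 + 2×2.04×1.803 = 10.25 m. Hydraulic radius R = A/P = 12.14/10.25 = 1.185 m. Q_A = (1/0.013)·12.14·1.185^(2/3)·√0.00044 = 21.93 m³/s.
Channel B: For a circular section of diameter D = 2.12 m at depth y = 0.776 m, the central angle is θ = 2 arccos(1 − 2y/D) = 2.599 rad. Then A = (D²/8)(θ − sin θ) = 1.17 m² and P = Dθ/2 = 2.755 m. Hydraulic radius R = A/P = 1.17/2.755 = 0.4247 m. Q_B = (1/0.013)·1.17·0.4247^(2/3)·√0.00044 = 1.067 m³/s.
Q_A = 21.93 m³/s vs Q_B = 1.067 m³/s, so channel A carries more.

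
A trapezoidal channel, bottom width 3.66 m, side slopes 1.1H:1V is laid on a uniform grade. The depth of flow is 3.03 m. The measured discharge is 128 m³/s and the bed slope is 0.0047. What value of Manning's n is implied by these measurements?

With bottom width b = 3.66 m and side slope z = 1.1: A = (b + zy)y = (3.66 + 1.1×3.03)×3.03 = 21.19 m²; P = b + 2y√(1+z²) = 3.66 + 2×3.03×1.487 = 12.67 m.
Hydraulic radius R = A/P = 21.19/12.67 = 1.673 m.
Rearranging Manning's equation: n = (1/Q) A R^(2/3) S^(1/2) = (1/128) × 21.19 × 1.673^(2/3) × √0.0047 = 0.016.

n = 0.016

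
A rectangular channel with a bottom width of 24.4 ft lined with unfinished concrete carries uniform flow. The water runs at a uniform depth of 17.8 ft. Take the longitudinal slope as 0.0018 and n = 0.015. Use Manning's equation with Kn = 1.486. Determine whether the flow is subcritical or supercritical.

subcritical

Flow area A = b·y = 24.4 × 17.8 = 434.3 ft². Wetted perimeter P = b + 2y = 24.4 + 2×17.8 = 60 ft.
Hydraulic radius R = A/P = 434.3/60 = 7.239 ft.
V = (1.486/n) R^(2/3) √S = (1.486/0.015) × 7.239^(2/3) × √0.0018 = 15.73 ft/s. Hydraulic depth D_h = A/T = 434.3/24.4 = 17.8 ft.
Froude number Fr = V/√(g·D_h) = 15.73/√(32.2×17.8) = 0.657, which is less than 1, so the flow is subcritical.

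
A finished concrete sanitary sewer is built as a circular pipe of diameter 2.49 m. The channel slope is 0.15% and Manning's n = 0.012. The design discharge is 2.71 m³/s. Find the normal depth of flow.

Manning's equation rearranged: A R^(2/3) = nQ / (1·√S) = 0.012 × 2.71 / (√0.0015) = 0.8397.
Try y = 1.03 m: A R^(2/3) = 1.272 — high.
Try y = 0.62 m: A R^(2/3) = 0.4824 — low.
Try y = 0.824 m: A R^(2/3) = 0.8394 — matches.

y_n = 0.824 m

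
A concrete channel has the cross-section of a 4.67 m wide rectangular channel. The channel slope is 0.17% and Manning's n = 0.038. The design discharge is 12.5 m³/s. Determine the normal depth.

Manning's equation rearranged: A R^(2/3) = nQ / (1·√S) = 0.038 × 12.5 / (√0.0017) = 11.52.
Try y = 2.87 m: A R^(2/3) = 15.86 — too large.
Try y = 1.64 m: A R^(2/3) = 7.471 — too small.
Try y = 2.25 m: A R^(2/3) = 11.51 — close enough.

y_n = 2.25 m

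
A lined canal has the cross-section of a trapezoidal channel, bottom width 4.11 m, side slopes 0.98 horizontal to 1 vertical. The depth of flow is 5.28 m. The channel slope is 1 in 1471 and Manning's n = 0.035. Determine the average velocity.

V = 1.41 m/s

With bottom width b = 4.11 m and side slope z = 0.98: A = (b + zy)y = (4.11 + 0.98×5.28)×5.28 = 49.02 m²; P = b + 2y√(1+z²) = 4.11 + 2×5.28×1.4 = 18.9 m.
Hydraulic radius R = A/P = 49.02/18.9 = 2.594 m.
From Manning's equation, V = (1/n) R^(2/3) S^(1/2) = (1/0.035) × 2.594^(2/3) × 0.0006798^(1/2) = 1.41 m/s.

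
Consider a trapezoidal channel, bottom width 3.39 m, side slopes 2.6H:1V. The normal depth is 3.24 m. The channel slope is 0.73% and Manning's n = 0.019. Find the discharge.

Q = 253 m³/s

With bottom width b = 3.39 m and side slope z = 2.6: A = (b + zy)y = (3.39 + 2.6×3.24)×3.24 = 38.28 m²; P = b + 2y√(1+z²) = 3.39 + 2×3.24×2.786 = 21.44 m.
Hydraulic radius R = A/P = 38.28/21.44 = 1.785 m.
Manning's equation: Q = (1/n) A R^(2/3) S^(1/2) = (1/0.019) × 38.28 × 1.785^(2/3) × 0.0073^(1/2) = 253 m³/s.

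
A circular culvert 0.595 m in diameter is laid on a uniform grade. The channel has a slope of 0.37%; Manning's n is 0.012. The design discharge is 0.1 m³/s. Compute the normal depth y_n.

y_n = 0.204 m

Manning's equation rearranged: A R^(2/3) = nQ / (1·√S) = 0.012 × 0.1 / (√0.0037) = 0.01973.
Try y = 0.255 m: A R^(2/3) = 0.02981 — over.
Try y = 0.204 m: A R^(2/3) = 0.01974 — matches.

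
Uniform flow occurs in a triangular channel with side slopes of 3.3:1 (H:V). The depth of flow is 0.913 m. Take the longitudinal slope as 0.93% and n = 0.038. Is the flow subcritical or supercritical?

For a triangular section with side slope z = 3.3: A = zy² = 3.3×0.913² = 2.751 m²; P = 2y√(1+z²) = 2×0.913×3.448 = 6.296 m.
Hydraulic radius R = A/P = 2.751/6.296 = 0.4369 m.
V = (1/n) R^(2/3) √S = (1/0.038) × 0.4369^(2/3) × √0.0093 = 1.461 m/s. Hydraulic depth D_h = A/T = 2.751/6.026 = 0.4565 m.
Froude number Fr = V/√(g·D_h) = 1.461/√(9.81×0.4565) = 0.69, which is less than 1, so the flow is subcritical.

subcritical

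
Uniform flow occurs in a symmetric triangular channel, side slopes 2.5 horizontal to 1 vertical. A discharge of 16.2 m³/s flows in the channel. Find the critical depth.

At critical depth, Q² T / (g A³) = 1, i.e. A³/T = Q²/g = 16.2²/9.81 = 26.75.
Try y = 1.82 m: A³/T = 62.4 — over.
Try y = 1.21 m: A³/T = 8.105 — short.
Try y = 1.54 m: A³/T = 27.07 — matches.

y_c = 1.54 m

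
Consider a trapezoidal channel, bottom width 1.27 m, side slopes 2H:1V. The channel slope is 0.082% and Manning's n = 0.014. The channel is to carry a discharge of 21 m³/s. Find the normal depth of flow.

Manning's equation rearranged: A R^(2/3) = nQ / (1·√S) = 0.014 × 21 / (√0.00082) = 10.27.
Trying y = 2.2 m: A R^(2/3) = 13.48 — too large.
Trying y = 1.45 m: A R^(2/3) = 5.122 — too small.
Trying y = 1.96 m: A R^(2/3) = 10.26 — matches.

y_n = 1.96 m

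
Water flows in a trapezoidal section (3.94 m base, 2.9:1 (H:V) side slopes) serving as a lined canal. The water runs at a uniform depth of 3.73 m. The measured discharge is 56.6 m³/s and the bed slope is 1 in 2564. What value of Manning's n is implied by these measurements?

n = 0.031

With bottom width b = 3.94 m and side slope z = 2.9: A = (b + zy)y = (3.94 + 2.9×3.73)×3.73 = 55.04 m²; P = b + 2y√(1+z²) = 3.94 + 2×3.73×3.068 = 26.82 m.
Hydraulic radius R = A/P = 55.04/26.82 = 2.052 m.
Rearranging Manning's equation: n = (1/Q) A R^(2/3) S^(1/2) = (1/56.6) × 55.04 × 2.052^(2/3) × √0.00039 = 0.031.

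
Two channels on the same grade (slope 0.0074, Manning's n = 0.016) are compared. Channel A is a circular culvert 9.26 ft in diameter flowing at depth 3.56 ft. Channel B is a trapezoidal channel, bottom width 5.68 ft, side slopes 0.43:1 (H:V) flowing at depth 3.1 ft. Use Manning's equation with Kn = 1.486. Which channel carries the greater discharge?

Channel A: For a circular section of diameter D = 9.26 ft at depth y = 3.56 ft, the central angle is θ = 2 arccos(1 − 2y/D) = 2.675 rad. Then A = (D²/8)(θ − sin θ) = 23.85 ft² and P = Dθ/2 = 12.39 ft. Hydraulic radius R = A/P = 23.85/12.39 = 1.926 ft. Q_A = (1.486/0.016)·23.85·1.926^(2/3)·√0.0074 = 295 ft³/s.
Channel B: With bottom width b = 5.68 ft and side slope z = 0.43: A = (b + zy)y = (5.68 + 0.43×3.1)×3.1 = 21.74 ft²; P = b + 2y√(1+z²) = 5.68 + 2×3.1×1.089 = 12.43 ft. Hydraulic radius R = A/P = 21.74/12.43 = 1.749 ft. Q_B = (1.486/0.016)·21.74·1.749^(2/3)·√0.0074 = 252.2 ft³/s.
Q_A = 295 ft³/s vs Q_B = 252.2 ft³/s, so channel A carries more.

channel A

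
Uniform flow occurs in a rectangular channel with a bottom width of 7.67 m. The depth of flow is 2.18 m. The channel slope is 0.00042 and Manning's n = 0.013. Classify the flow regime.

Flow area A = b·y = 7.67 × 2.18 = 16.72 m². Wetted perimeter P = b + 2y = 7.67 + 2×2.18 = 12.03 m.
Hydraulic radius R = A/P = 16.72/12.03 = 1.39 m.
V = (1/n) R^(2/3) √S = (1/0.013) × 1.39^(2/3) × √0.00042 = 1.963 m/s. Hydraulic depth D_h = A/T = 16.72/7.67 = 2.18 m.
Froude number Fr = V/√(g·D_h) = 1.963/√(9.81×2.18) = 0.425, which is less than 1, so the flow is subcritical.

subcritical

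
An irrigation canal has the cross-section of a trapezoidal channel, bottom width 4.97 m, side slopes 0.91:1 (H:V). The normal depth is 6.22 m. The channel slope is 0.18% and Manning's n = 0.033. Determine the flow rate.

Q = 178 m³/s

With bottom width b = 4.97 m and side slope z = 0.91: A = (b + zy)y = (4.97 + 0.91×6.22)×6.22 = 66.12 m²; P = b + 2y√(1+z²) = 4.97 + 2×6.22×1.352 = 21.79 m.
Hydraulic radius R = A/P = 66.12/21.79 = 3.034 m.
Manning's equation: Q = (1/n) A R^(2/3) S^(1/2) = (1/0.033) × 66.12 × 3.034^(2/3) × 0.0018^(1/2) = 178 m³/s.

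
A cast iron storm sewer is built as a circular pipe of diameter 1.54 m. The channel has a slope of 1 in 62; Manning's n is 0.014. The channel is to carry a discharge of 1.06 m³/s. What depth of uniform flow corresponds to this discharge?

y_n = 0.358 m

Manning's equation rearranged: A R^(2/3) = nQ / (1·√S) = 0.014 × 1.06 / (√0.01613) = 0.1169.
Trying y = 0.26 m: A R^(2/3) = 0.06112 — low.
Trying y = 0.454 m: A R^(2/3) = 0.1866 — high.
Trying y = 0.358 m: A R^(2/3) = 0.1168 — matches.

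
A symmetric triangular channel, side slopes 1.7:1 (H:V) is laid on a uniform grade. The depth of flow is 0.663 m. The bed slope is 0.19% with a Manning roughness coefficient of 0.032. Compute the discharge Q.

Q = 0.442 m³/s

For a triangular section with side slope z = 1.7: A = zy² = 1.7×0.663² = 0.7473 m²; P = 2y√(1+z²) = 2×0.663×1.972 = 2.615 m.
Hydraulic radius R = A/P = 0.7473/2.615 = 0.2857 m.
Manning's equation: Q = (1/n) A R^(2/3) S^(1/2) = (1/0.032) × 0.7473 × 0.2857^(2/3) × 0.0019^(1/2) = 0.442 m³/s.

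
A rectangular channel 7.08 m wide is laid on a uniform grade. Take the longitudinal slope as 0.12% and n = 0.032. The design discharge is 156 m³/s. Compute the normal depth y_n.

Manning's equation rearranged: A R^(2/3) = nQ / (1·√S) = 0.032 × 156 / (√0.0012) = 144.1.
Trying y = 12.8 m: A R^(2/3) = 178.9 — too large.
Trying y = 7.95 m: A R^(2/3) = 102.3 — too small.
Trying y = 10.6 m: A R^(2/3) = 143.9 — close enough.

y_n = 10.6 m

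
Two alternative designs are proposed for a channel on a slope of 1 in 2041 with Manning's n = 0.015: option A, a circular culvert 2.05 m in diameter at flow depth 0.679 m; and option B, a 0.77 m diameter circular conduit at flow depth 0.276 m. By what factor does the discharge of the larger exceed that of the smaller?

11.7

Channel A: For a circular section of diameter D = 2.05 m at depth y = 0.679 m, the central angle is θ = 2 arccos(1 − 2y/D) = 2.453 rad. Then A = (D²/8)(θ − sin θ) = 0.9547 m² and P = Dθ/2 = 2.514 m. Hydraulic radius R = A/P = 0.9547/2.514 = 0.3797 m. Q_A = (1/0.015)·0.9547·0.3797^(2/3)·√0.00049 = 0.7388 m³/s.
Channel B: For a circular section of diameter D = 0.77 m at depth y = 0.276 m, the central angle is θ = 2 arccos(1 − 2y/D) = 2.568 rad. Then A = (D²/8)(θ − sin θ) = 0.15 m² and P = Dθ/2 = 0.9885 m. Hydraulic radius R = A/P = 0.15/0.9885 = 0.1518 m. Q_B = (1/0.015)·0.15·0.1518^(2/3)·√0.00049 = 0.063 m³/s.
The larger discharge is 0.7388 m³/s and the smaller is 0.063 m³/s; the ratio is 11.7.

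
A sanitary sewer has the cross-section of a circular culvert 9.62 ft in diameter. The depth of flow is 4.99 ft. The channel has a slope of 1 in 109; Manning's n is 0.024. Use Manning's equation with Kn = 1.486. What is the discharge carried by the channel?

For a circular section of diameter D = 9.62 ft at depth y = 4.99 ft, the central angle is θ = 2 arccos(1 − 2y/D) = 3.216 rad. Then A = (D²/8)(θ − sin θ) = 38.07 ft² and P = Dθ/2 = 15.47 ft.
Hydraulic radius R = A/P = 38.07/15.47 = 2.461 ft.
Manning's equation: Q = (1.486/n) A R^(2/3) S^(1/2) = (1.486/0.024) × 38.07 × 2.461^(2/3) × 0.009174^(1/2) = 412 ft³/s.

Q = 412 ft³/s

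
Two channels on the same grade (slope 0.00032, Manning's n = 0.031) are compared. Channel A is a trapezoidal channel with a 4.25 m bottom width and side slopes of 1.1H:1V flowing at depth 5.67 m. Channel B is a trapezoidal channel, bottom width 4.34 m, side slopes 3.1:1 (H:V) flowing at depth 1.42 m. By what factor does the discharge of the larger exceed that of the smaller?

10.1

Channel A: With bottom width b = 4.25 m and side slope z = 1.1: A = (b + zy)y = (4.25 + 1.1×5.67)×5.67 = 59.46 m²; P = b + 2y√(1+z²) = 4.25 + 2×5.67×1.487 = 21.11 m. Hydraulic radius R = A/P = 59.46/21.11 = 2.817 m. Q_A = (1/0.031)·59.46·2.817^(2/3)·√0.00032 = 68.44 m³/s.
Channel B: With bottom width b = 4.34 m and side slope z = 3.1: A = (b + zy)y = (4.34 + 3.1×1.42)×1.42 = 12.41 m²; P = b + 2y√(1+z²) = 4.34 + 2×1.42×3.257 = 13.59 m. Hydraulic radius R = A/P = 12.41/13.59 = 0.9134 m. Q_B = (1/0.031)·12.41·0.9134^(2/3)·√0.00032 = 6.743 m³/s.
The larger discharge is 68.44 m³/s and the smaller is 6.743 m³/s; the ratio is 10.1.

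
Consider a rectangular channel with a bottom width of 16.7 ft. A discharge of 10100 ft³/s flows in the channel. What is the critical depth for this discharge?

y_c = 22.5 ft

For a rectangular channel, critical depth y_c = (q²/g)^(1/3) where q = Q/b = 10100/16.7 = 604.8 ft²/s.
So y_c = (604.8²/32.2)^(1/3) = 22.5 ft.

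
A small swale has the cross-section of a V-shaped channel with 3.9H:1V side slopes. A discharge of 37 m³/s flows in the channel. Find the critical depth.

At critical depth, Q² T / (g A³) = 1, i.e. A³/T = Q²/g = 37²/9.81 = 139.6.
At y = 1.95 m: A³/T = 214.4 — too large.
At y = 1.79 m: A³/T = 139.8 — matches.

y_c = 1.79 m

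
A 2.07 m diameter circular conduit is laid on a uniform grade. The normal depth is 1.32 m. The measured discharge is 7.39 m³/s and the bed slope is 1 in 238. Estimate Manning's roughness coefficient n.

n = 0.014

For a circular section of diameter D = 2.07 m at depth y = 1.32 m, the central angle is θ = 2 arccos(1 − 2y/D) = 3.7 rad. Then A = (D²/8)(θ − sin θ) = 2.265 m² and P = Dθ/2 = 3.829 m.
Hydraulic radius R = A/P = 2.265/3.829 = 0.5916 m.
Rearranging Manning's equation: n = (1/Q) A R^(2/3) S^(1/2) = (1/7.39) × 2.265 × 0.5916^(2/3) × √0.004202 = 0.014.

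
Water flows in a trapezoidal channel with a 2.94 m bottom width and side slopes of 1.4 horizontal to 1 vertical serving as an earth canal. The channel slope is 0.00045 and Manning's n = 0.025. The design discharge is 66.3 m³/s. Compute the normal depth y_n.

y_n = 4.68 m

Manning's equation rearranged: A R^(2/3) = nQ / (1·√S) = 0.025 × 66.3 / (√0.00045) = 78.14.
At y = 5.25 m: A R^(2/3) = 101.4 — over.
At y = 4.09 m: A R^(2/3) = 57.82 — short.
At y = 4.68 m: A R^(2/3) = 78.13 — close enough.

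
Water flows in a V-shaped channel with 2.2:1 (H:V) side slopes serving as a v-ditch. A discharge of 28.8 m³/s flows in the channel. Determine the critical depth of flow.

At critical depth, Q² T / (g A³) = 1, i.e. A³/T = Q²/g = 28.8²/9.81 = 84.55.
Trying y = 2.41 m: A³/T = 196.7 — too large.
Trying y = 1.78 m: A³/T = 43.24 — too small.
Trying y = 2.04 m: A³/T = 85.5 — close enough.

y_c = 2.04 m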